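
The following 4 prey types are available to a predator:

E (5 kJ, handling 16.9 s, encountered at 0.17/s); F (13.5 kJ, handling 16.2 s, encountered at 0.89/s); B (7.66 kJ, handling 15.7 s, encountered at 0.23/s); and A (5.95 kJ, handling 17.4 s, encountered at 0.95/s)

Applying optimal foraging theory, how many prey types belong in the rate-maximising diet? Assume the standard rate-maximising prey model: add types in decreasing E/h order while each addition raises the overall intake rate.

1

Rank by E/h (kJ/s): F 0.833, B 0.488, A 0.342, E 0.296. Include each in turn until the next type's E/h falls below the running intake rate.
Rate on top 1: 0.7793. B: 0.488 < 0.7793 → exclude; stop.
Optimal diet: F — 1 of 4 types.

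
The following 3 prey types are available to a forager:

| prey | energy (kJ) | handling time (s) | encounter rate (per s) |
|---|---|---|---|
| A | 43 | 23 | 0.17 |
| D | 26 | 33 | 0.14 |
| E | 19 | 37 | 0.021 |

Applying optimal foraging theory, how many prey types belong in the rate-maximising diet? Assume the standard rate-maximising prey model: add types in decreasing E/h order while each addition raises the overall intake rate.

Rank by E/h (kJ/s): A 1.87, D 0.788, E 0.514. Include each in turn until the next type's E/h falls below the running intake rate.
Rate on top 1: 1.489. D: 0.788 < 1.489 → exclude; stop.
Optimal diet: A — 1 of 3 types.

1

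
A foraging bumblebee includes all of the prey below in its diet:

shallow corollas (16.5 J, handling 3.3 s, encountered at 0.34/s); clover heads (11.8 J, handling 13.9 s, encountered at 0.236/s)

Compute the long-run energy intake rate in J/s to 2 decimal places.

1.55 J/s

R = Σλ_iE_i / (1 + Σλ_ih_i)
Numerator: 0.34×16.5 + 0.236×11.8 = 8.395
Denominator: 1 + 0.34×3.3 + 0.236×13.9 = 5.402
R = 8.395/5.402 = 1.554 J/s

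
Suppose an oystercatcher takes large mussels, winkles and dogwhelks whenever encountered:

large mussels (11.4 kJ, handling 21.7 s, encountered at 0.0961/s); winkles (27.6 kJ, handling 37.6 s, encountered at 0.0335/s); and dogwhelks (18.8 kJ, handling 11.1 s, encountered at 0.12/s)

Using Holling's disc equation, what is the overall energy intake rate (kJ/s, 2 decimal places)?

0.75 kJ/s

R = (0.0961×11.4 + 0.0335×27.6 + 0.12×18.8) / (1 + 0.0961×21.7 + 0.0335×37.6 + 0.12×11.1) = 4.276/5.677 = 0.7532 kJ/s.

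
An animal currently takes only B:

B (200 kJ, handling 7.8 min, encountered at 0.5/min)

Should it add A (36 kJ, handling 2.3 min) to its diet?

No

Current rate: (0.5×200)/(1 + 0.5×7.8) = 20.41 kJ/min.
A: E/h = 36/2.3 = 15.65 kJ/min.
Since 15.65 < R, time spent handling A is better spent searching.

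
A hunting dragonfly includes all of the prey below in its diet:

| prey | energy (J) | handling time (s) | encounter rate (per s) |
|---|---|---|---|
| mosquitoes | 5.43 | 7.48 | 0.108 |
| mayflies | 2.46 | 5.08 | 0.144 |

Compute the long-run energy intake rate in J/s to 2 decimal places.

R = (0.108×5.43 + 0.144×2.46) / (1 + 0.108×7.48 + 0.144×5.08) = 0.9407/2.539 = 0.3704 J/s.

0.37 J/s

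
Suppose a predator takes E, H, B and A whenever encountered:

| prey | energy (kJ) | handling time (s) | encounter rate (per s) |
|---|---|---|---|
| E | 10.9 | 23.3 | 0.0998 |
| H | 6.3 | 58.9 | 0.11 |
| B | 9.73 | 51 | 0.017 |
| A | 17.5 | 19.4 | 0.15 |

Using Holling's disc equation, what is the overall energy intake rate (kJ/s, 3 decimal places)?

R = (0.0998×10.9 + 0.11×6.3 + 0.017×9.73 + 0.15×17.5) / (1 + 0.0998×23.3 + 0.11×58.9 + 0.017×51 + 0.15×19.4) = 4.571/13.58 = 0.3366 kJ/s.

0.337 kJ/s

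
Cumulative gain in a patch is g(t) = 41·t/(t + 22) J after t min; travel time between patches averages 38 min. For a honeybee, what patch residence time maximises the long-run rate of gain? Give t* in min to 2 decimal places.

28.91 min

Optimal t* satisfies g'(t*) = g(t*)/(T + t*).
g'(t) = 41·22/(t + 22)². Setting 41·22/(t+22)² = 41t/[(t+22)(38+t)] gives 22(38+t) = t(t+22), so t² = 22×38 = 836.
t* = √836 = 28.91 min.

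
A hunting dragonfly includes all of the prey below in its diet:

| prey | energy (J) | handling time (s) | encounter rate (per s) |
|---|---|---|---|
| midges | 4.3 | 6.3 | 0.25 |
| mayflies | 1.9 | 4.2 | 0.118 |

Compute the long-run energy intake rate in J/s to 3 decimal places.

R = Σλ_iE_i / (1 + Σλ_ih_i)
Numerator: 0.25×4.3 + 0.118×1.9 = 1.299
Denominator: 1 + 0.25×6.3 + 0.118×4.2 = 3.071
R = 1.299/3.071 = 0.4231 J/s

0.423 J/s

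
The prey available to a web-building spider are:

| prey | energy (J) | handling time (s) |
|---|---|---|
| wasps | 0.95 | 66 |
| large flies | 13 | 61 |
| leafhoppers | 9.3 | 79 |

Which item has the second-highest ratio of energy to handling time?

Profitability E/h (J/s): wasps = 0.95/66 = 0.0144, large flies = 13/61 = 0.213, leafhoppers = 9.3/79 = 0.118.
Ranked: large flies > leafhoppers > wasps.

leafhoppers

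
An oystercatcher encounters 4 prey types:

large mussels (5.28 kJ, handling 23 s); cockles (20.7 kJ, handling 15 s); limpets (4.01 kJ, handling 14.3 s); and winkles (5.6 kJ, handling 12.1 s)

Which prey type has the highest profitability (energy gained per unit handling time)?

In descending order of E/h:
cockles: 20.7/15 = 1.38 kJ/s
winkles: 5.6/12.1 = 0.463 kJ/s
limpets: 4.01/14.3 = 0.28 kJ/s
large mussels: 5.28/23 = 0.23 kJ/s

cockles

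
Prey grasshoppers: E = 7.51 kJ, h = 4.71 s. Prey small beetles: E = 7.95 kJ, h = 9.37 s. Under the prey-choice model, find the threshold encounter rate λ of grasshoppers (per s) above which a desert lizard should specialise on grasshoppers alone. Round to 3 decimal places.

0.241 per s

Drop small beetles once their profitability E₂/h₂ falls below the rate achievable on grasshoppers alone: E₂/h₂ = λE₁/(1 + λh₁).
Solve for λ: λE₁h₂ = E₂(1 + λh₁) → λ(E₁h₂ − E₂h₁) = E₂ → λ = E₂/(E₁h₂ − E₂h₁).
λ = 7.95/(7.51×9.37 − 7.95×4.71) = 7.95/32.92 = 0.2415 per s.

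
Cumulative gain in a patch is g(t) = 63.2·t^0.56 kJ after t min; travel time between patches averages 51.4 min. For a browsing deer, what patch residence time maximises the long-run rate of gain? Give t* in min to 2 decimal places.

65.42 min

By the marginal value theorem, leave when the instantaneous gain rate g'(t) equals the habitat-wide average g(t)/(T + t).
g'(t) = 0.56·63.2·t^-0.44. Setting 0.56·63.2·t^-0.44 = 63.2·t^0.56/(51.4+t) gives 0.56(51.4+t) = t, so 0.44·t = 0.56×51.4.
t* = 0.56×51.4/0.44 = 65.42 min.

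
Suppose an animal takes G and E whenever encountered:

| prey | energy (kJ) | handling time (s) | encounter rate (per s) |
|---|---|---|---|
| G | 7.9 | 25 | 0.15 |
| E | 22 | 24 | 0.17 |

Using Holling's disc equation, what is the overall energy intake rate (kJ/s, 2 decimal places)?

R = Σλ_iE_i / (1 + Σλ_ih_i)
Numerator: 0.15×7.9 + 0.17×22 = 4.925
Denominator: 1 + 0.15×25 + 0.17×24 = 8.83
R = 4.925/8.83 = 0.5578 kJ/s

0.56 kJ/s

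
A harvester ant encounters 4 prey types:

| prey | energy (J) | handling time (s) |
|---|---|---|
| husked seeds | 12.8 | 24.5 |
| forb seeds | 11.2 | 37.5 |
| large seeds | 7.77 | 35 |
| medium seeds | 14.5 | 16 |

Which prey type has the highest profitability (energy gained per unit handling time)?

medium seeds

In descending order of E/h:
medium seeds: 14.5/16 = 0.906 J/s
husked seeds: 12.8/24.5 = 0.522 J/s
forb seeds: 11.2/37.5 = 0.299 J/s
large seeds: 7.77/35 = 0.222 J/s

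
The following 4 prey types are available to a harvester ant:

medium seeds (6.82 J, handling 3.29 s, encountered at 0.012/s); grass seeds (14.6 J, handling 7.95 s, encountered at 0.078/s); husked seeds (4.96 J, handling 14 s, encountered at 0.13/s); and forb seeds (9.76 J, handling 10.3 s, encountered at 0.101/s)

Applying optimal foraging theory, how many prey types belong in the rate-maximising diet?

E/h in descending order: medium seeds 2.07, grass seeds 1.84, forb seeds 0.948, husked seeds 0.354 J/s. The optimal diet is the largest prefix of this list for which every included type satisfies E_i/h_i > R on the types above it.
Rate on top 1: 0.07873. grass seeds: 1.84 > 0.07873 → include.
Rate on top 2: 0.7355. forb seeds: 0.948 > 0.7355 → include.
Rate on top 3: 0.8172. husked seeds: 0.354 < 0.8172 → exclude; stop.
Optimal diet: medium seeds, grass seeds, forb seeds — 3 of 4 types.

3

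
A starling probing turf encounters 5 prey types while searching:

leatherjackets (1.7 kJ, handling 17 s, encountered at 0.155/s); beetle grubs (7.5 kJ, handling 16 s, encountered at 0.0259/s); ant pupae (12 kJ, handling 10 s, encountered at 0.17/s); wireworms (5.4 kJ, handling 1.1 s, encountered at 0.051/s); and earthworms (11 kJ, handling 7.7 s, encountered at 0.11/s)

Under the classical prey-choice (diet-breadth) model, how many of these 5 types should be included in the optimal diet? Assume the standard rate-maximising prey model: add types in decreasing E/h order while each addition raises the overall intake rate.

Profitabilities (E/h, kJ/s): wireworms 4.91, earthworms 1.43, ant pupae 1.2, beetle grubs 0.469, leatherjackets 0.1. Add prey in this order while the next type's profitability exceeds the intake rate on those already taken.
Rate on top 1: 0.2608. earthworms: 1.43 > 0.2608 → include.
Rate on top 2: 0.7805. ant pupae: 1.2 > 0.7805 → include.
Rate on top 3: 0.9784. beetle grubs: 0.469 < 0.9784 → exclude; stop.
Optimal diet: wireworms, earthworms, ant pupae — 3 of 5 types.

3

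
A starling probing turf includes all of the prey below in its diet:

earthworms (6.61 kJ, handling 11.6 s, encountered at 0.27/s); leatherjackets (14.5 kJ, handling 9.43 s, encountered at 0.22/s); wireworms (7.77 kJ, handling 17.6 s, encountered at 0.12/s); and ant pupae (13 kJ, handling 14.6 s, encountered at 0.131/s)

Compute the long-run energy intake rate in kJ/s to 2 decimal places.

0.74 kJ/s

R = (0.27×6.61 + 0.22×14.5 + 0.12×7.77 + 0.131×13) / (1 + 0.27×11.6 + 0.22×9.43 + 0.12×17.6 + 0.131×14.6) = 7.61/10.23 = 0.7438 kJ/s.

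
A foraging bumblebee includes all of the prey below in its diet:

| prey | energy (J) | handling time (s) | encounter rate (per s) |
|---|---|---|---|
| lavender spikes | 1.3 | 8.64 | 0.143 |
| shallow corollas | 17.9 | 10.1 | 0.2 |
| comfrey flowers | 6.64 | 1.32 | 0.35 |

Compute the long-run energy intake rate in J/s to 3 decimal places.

1.291 J/s

R = (0.143×1.3 + 0.2×17.9 + 0.35×6.64) / (1 + 0.143×8.64 + 0.2×10.1 + 0.35×1.32) = 6.09/4.718 = 1.291 J/s.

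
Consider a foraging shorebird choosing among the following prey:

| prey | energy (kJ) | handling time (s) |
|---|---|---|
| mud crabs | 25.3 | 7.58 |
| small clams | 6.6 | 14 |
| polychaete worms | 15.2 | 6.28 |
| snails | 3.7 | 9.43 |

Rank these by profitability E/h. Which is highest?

In descending order of E/h:
mud crabs: 25.3/7.58 = 3.34 kJ/s
polychaete worms: 15.2/6.28 = 2.42 kJ/s
small clams: 6.6/14 = 0.471 kJ/s
snails: 3.7/9.43 = 0.392 kJ/s

mud crabs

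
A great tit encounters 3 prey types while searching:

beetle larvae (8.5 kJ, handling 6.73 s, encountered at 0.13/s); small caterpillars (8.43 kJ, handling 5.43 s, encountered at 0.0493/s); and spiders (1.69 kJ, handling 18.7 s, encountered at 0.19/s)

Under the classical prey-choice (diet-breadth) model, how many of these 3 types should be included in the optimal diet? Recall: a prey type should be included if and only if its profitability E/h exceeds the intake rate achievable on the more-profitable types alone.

2

E/h in descending order: small caterpillars 1.55, beetle larvae 1.26, spiders 0.0904 kJ/s. The optimal diet is the largest prefix of this list for which every included type satisfies E_i/h_i > R on the types above it.
Rate on top 1: 0.3278. beetle larvae: 1.26 > 0.3278 → include.
Rate on top 2: 0.7097. spiders: 0.0904 < 0.7097 → exclude; stop.
Optimal diet: small caterpillars, beetle larvae — 2 of 3 types.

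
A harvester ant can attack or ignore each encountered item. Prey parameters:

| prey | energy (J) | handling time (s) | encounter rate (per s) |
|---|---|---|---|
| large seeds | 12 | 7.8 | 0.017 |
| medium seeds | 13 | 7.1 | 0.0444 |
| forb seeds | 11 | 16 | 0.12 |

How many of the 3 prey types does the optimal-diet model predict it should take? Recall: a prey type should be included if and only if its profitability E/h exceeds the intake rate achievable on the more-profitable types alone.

Rank by E/h (J/s): medium seeds 1.83, large seeds 1.54, forb seeds 0.688. Include each in turn until the next type's E/h falls below the running intake rate.
Rate on top 1: 0.4389. large seeds: 1.54 > 0.4389 → include.
Rate on top 2: 0.5396. forb seeds: 0.688 > 0.5396 → include.
Optimal diet: medium seeds, large seeds, forb seeds — 3 of 3 types.

3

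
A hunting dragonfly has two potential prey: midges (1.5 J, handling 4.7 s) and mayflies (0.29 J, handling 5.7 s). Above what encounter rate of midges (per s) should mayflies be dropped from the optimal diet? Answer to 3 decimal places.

At the threshold, the rate on midges alone equals the profitability of mayflies: λ·1.5/(1 + λ·4.7) = 0.29/5.7 = 0.05088.
Rearranging, λ(1.5 − 0.05088×4.7) = 0.05088, so λ = 0.05088/1.261 = 0.04035 per s.

0.040 per s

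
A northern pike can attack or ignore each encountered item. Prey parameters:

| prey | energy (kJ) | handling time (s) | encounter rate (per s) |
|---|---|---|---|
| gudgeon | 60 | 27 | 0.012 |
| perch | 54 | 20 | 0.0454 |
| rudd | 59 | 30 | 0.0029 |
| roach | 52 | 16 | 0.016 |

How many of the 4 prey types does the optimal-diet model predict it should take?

4

Profitabilities (E/h, kJ/s): roach 3.25, perch 2.7, gudgeon 2.22, rudd 1.97. Add prey in this order while the next type's profitability exceeds the intake rate on those already taken.
Rate on top 1: 0.6624. perch: 2.7 > 0.6624 → include.
Rate on top 2: 1.517. gudgeon: 2.22 > 1.517 → include.
Rate on top 3: 1.609. rudd: 1.97 > 1.609 → include.
Optimal diet: roach, perch, gudgeon, rudd — 4 of 4 types.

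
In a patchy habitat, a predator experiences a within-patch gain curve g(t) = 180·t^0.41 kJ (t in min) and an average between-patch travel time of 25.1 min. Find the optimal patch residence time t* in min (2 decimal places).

Optimal t* satisfies g'(t*) = g(t*)/(T + t*).
g'(t) = 0.41·180·t^-0.59. Setting 0.41·180·t^-0.59 = 180·t^0.41/(25.1+t) gives 0.41(25.1+t) = t, so 0.59·t = 0.41×25.1.
t* = 0.41×25.1/0.59 = 17.44 min.

17.44 min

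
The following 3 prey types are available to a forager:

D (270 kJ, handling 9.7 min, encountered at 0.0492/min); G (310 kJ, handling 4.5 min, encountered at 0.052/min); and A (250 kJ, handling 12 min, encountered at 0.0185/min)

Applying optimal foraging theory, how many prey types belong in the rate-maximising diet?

E/h in descending order: G 68.9, D 27.8, A 20.8 kJ/min. The optimal diet is the largest prefix of this list for which every included type satisfies E_i/h_i > R on the types above it.
Rate on top 1: 13.06. D: 27.8 > 13.06 → include.
Rate on top 2: 17.18. A: 20.8 > 17.18 → include.
Optimal diet: G, D, A — 3 of 3 types.

3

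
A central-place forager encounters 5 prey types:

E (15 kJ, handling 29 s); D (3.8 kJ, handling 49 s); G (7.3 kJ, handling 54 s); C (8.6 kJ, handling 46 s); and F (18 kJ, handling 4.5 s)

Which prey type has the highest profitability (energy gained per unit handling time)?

F

In descending order of E/h:
F: 18/4.5 = 4 kJ/s
E: 15/29 = 0.517 kJ/s
C: 8.6/46 = 0.187 kJ/s
G: 7.3/54 = 0.135 kJ/s
D: 3.8/49 = 0.0776 kJ/s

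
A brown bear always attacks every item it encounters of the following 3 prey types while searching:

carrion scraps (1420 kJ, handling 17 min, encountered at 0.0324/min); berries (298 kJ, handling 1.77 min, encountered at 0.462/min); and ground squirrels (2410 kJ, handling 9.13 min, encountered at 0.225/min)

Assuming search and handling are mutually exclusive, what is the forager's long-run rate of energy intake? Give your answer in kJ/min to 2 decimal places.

R = (0.0324×1420 + 0.462×298 + 0.225×2410) / (1 + 0.0324×17 + 0.462×1.77 + 0.225×9.13) = 725.9/4.423 = 164.1 kJ/min.

164.13 kJ/min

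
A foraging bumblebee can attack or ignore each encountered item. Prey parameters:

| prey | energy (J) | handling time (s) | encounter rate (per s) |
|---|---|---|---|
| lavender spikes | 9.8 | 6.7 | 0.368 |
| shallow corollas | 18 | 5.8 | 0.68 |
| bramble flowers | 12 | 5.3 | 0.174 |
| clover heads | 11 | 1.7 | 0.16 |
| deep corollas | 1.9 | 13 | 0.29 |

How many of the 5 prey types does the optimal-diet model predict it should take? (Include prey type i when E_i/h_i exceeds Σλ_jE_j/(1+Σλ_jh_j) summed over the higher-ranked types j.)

2

E/h in descending order: clover heads 6.47, shallow corollas 3.1, bramble flowers 2.26, lavender spikes 1.46, deep corollas 0.146 J/s. The optimal diet is the largest prefix of this list for which every included type satisfies E_i/h_i > R on the types above it.
Rate on top 1: 1.384. shallow corollas: 3.1 > 1.384 → include.
Rate on top 2: 2.684. bramble flowers: 2.26 < 2.684 → exclude; stop.
Optimal diet: clover heads, shallow corollas — 2 of 5 types.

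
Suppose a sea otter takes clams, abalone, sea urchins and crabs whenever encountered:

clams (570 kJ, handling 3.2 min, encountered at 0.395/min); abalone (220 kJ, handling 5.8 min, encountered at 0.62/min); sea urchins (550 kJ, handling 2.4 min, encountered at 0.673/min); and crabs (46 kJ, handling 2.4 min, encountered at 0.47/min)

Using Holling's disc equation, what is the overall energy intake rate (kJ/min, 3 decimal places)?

87.563 kJ/min

R = Σλ_iE_i / (1 + Σλ_ih_i)
Numerator: 0.395×570 + 0.62×220 + 0.673×550 + 0.47×46 = 753.3
Denominator: 1 + 0.395×3.2 + 0.62×5.8 + 0.673×2.4 + 0.47×2.4 = 8.603
R = 753.3/8.603 = 87.56 kJ/min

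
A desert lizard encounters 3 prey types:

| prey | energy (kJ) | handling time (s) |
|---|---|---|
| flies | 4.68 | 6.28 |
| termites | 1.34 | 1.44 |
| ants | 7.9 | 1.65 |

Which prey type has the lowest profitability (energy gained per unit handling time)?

flies

Profitability E/h (kJ/s): flies = 4.68/6.28 = 0.745, termites = 1.34/1.44 = 0.931, ants = 7.9/1.65 = 4.79.
Ranked: ants > termites > flies.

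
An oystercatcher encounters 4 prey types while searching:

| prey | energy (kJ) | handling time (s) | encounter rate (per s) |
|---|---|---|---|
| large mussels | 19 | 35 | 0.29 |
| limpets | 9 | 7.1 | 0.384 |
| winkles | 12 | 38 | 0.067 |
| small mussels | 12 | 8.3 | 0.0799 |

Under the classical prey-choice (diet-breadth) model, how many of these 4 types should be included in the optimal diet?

Rank by E/h (kJ/s): small mussels 1.45, limpets 1.27, large mussels 0.543, winkles 0.316. Include each in turn until the next type's E/h falls below the running intake rate.
Rate on top 1: 0.5765. limpets: 1.27 > 0.5765 → include.
Rate on top 2: 1.006. large mussels: 0.543 < 1.006 → exclude; stop.
Optimal diet: small mussels, limpets — 2 of 4 types.

2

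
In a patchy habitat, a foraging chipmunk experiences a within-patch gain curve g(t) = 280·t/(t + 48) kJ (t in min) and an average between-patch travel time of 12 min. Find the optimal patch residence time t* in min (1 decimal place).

24.0 min

Maximise g(t)/(T+t): set derivative to zero → g'(t)(T+t) = g(t).
g'(t) = 280·48/(t + 48)². Setting 280·48/(t+48)² = 280t/[(t+48)(12+t)] gives 48(12+t) = t(t+48), so t² = 48×12 = 576.
t* = √576 = 24 min.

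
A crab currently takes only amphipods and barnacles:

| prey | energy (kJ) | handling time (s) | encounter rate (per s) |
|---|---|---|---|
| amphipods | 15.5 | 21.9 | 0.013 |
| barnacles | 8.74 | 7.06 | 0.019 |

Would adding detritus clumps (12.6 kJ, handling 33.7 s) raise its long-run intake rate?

On amphipods and barnacles alone, R = ΣλE/(1+Σλh) = 0.3676/1.419 = 0.2591 kJ/s.
Profitability of detritus clumps: 12.6/33.7 = 0.3739 kJ/s.
0.3739 > 0.2591, so adding detritus clumps raises the average — include it.

Yes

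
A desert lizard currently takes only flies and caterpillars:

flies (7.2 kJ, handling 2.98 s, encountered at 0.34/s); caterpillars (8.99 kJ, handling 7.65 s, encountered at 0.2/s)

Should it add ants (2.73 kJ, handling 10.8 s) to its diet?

Intake rate on the current diet: R = (0.34×7.2 + 0.2×8.99) / (1 + 0.34×2.98 + 0.2×7.65) = 4.246/3.543 = 1.198 kJ/s.
Profitability of ants: 2.73/10.8 = 0.2528 kJ/s.
Since 0.2528 < R, time spent handling ants is better spent searching.

No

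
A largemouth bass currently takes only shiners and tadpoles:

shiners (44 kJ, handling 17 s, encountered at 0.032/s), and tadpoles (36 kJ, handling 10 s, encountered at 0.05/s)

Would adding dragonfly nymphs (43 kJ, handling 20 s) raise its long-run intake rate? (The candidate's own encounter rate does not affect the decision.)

Current rate: (0.032×44 + 0.05×36)/(1 + 0.032×17 + 0.05×10) = 1.569 kJ/s.
Profitability of dragonfly nymphs: 43/20 = 2.15 kJ/s.
2.15 > 1.569, so adding dragonfly nymphs raises the average — include it.

Yes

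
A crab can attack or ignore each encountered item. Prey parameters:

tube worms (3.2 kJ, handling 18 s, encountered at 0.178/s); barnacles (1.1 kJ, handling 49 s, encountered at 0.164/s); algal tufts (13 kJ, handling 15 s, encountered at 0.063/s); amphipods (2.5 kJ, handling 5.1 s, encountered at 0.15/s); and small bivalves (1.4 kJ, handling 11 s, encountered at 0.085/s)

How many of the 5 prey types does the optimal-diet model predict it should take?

E/h in descending order: algal tufts 0.867, amphipods 0.49, tube worms 0.178, small bivalves 0.127, barnacles 0.0224 kJ/s. The optimal diet is the largest prefix of this list for which every included type satisfies E_i/h_i > R on the types above it.
Rate on top 1: 0.4211. amphipods: 0.49 > 0.4211 → include.
Rate on top 2: 0.4406. tube worms: 0.178 < 0.4406 → exclude; stop.
Optimal diet: algal tufts, amphipods — 2 of 5 types.

2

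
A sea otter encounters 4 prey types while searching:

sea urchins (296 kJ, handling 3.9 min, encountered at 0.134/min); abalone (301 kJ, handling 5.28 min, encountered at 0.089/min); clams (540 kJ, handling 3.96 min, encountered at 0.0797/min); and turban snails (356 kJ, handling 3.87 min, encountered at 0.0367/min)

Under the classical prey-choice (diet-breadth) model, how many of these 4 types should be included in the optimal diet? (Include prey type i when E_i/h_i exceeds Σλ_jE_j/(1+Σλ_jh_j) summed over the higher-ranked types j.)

Profitabilities (E/h, kJ/min): clams 136, turban snails 92, sea urchins 75.9, abalone 57. Add prey in this order while the next type's profitability exceeds the intake rate on those already taken.
Rate on top 1: 32.71. turban snails: 92 > 32.71 → include.
Rate on top 2: 38.49. sea urchins: 75.9 > 38.49 → include.
Rate on top 3: 48.36. abalone: 57 > 48.36 → include.
Optimal diet: clams, turban snails, sea urchins, abalone — 4 of 4 types.

4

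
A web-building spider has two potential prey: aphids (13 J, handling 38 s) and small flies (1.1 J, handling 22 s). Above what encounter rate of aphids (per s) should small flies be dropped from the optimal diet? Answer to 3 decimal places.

0.005 per s

Drop small flies once their profitability E₂/h₂ falls below the rate achievable on aphids alone: E₂/h₂ = λE₁/(1 + λh₁).
Solve for λ: λE₁h₂ = E₂(1 + λh₁) → λ(E₁h₂ − E₂h₁) = E₂ → λ = E₂/(E₁h₂ − E₂h₁).
λ = 1.1/(13×22 − 1.1×38) = 1.1/244.2 = 0.004505 per s.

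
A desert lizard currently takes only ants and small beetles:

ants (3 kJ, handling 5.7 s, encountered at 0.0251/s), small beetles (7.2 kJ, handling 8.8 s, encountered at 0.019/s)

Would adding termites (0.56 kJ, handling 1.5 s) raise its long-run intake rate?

Yes

On ants and small beetles alone, R = ΣλE/(1+Σλh) = 0.2121/1.31 = 0.1619 kJ/s.
Profitability of termites: 0.56/1.5 = 0.3733 kJ/s.
Since 0.3733 > R, including termites increases the long-run rate.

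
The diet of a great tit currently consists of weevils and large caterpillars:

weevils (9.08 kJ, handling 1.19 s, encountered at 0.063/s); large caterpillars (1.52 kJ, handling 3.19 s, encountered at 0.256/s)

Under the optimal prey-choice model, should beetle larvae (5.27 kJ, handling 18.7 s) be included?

No

Intake rate on the current diet: R = (0.063×9.08 + 0.256×1.52) / (1 + 0.063×1.19 + 0.256×3.19) = 0.9612/1.892 = 0.5081 kJ/s.
beetle larvae: E/h = 5.27/18.7 = 0.2818 kJ/s.
Since 0.2818 < R, time spent handling beetle larvae is better spent searching.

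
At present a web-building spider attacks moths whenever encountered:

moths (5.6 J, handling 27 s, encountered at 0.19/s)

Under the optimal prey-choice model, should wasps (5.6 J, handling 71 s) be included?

On moths alone, R = ΣλE/(1+Σλh) = 1.064/6.13 = 0.1736 J/s.
Profitability of wasps: 5.6/71 = 0.07887 J/s.
Since 0.07887 < R, time spent handling wasps is better spent searching.

No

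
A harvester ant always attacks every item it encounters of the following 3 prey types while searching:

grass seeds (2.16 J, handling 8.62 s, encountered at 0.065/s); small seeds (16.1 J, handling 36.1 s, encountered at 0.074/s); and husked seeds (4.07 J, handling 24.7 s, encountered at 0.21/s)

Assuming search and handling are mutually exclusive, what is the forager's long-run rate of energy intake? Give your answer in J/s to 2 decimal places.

0.23 J/s

R = Σλ_iE_i / (1 + Σλ_ih_i)
Numerator: 0.065×2.16 + 0.074×16.1 + 0.21×4.07 = 2.187
Denominator: 1 + 0.065×8.62 + 0.074×36.1 + 0.21×24.7 = 9.419
R = 2.187/9.419 = 0.2321 J/s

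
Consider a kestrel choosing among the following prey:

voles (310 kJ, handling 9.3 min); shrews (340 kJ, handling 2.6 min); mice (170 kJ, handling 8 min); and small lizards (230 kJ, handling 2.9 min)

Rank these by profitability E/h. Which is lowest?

Profitability E/h (kJ/min): voles = 310/9.3 = 33.3, shrews = 340/2.6 = 131, mice = 170/8 = 21.2, small lizards = 230/2.9 = 79.3.
Ranked: shrews > small lizards > voles > mice.

mice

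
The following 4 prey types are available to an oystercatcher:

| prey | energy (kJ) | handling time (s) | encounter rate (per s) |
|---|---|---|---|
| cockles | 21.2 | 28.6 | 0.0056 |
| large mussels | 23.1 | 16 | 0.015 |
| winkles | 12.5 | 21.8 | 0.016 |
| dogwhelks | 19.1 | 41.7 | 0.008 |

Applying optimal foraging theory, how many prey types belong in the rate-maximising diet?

4

Profitabilities (E/h, kJ/s): large mussels 1.44, cockles 0.741, winkles 0.573, dogwhelks 0.458. Add prey in this order while the next type's profitability exceeds the intake rate on those already taken.
Rate on top 1: 0.2794. cockles: 0.741 > 0.2794 → include.
Rate on top 2: 0.3323. winkles: 0.573 > 0.3323 → include.
Rate on top 3: 0.3804. dogwhelks: 0.458 > 0.3804 → include.
Optimal diet: large mussels, cockles, winkles, dogwhelks — 4 of 4 types.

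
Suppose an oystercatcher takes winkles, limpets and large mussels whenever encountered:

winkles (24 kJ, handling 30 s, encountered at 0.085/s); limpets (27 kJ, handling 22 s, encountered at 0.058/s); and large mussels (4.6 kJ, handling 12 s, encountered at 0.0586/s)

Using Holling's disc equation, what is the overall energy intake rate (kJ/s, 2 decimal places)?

Energy encountered per unit search time: 0.085×24 + 0.058×27 + 0.0586×4.6 = 3.876 kJ/s.
Handling time per unit search time: 0.085×30 + 0.058×22 + 0.0586×12 = 4.529.
Rate = 3.876/(1 + 4.529) = 0.7009 kJ/s.

0.70 kJ/s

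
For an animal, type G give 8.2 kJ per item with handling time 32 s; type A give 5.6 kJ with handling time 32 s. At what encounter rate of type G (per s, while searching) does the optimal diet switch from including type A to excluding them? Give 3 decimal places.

At the threshold, the rate on type G alone equals the profitability of type A: λ·8.2/(1 + λ·32) = 5.6/32 = 0.175.
Rearranging, λ(8.2 − 0.175×32) = 0.175, so λ = 0.175/2.6 = 0.06731 per s.

0.067 per s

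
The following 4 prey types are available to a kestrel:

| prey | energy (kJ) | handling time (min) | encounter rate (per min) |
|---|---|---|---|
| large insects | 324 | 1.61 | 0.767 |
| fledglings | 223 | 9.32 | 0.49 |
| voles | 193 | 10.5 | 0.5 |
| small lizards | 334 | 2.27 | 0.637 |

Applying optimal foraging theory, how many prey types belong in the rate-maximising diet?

Rank by E/h (kJ/min): large insects 201, small lizards 147, fledglings 23.9, voles 18.4. Include each in turn until the next type's E/h falls below the running intake rate.
Rate on top 1: 111.2. small lizards: 147 > 111.2 → include.
Rate on top 2: 125.3. fledglings: 23.9 < 125.3 → exclude; stop.
Optimal diet: large insects, small lizards — 2 of 4 types.

2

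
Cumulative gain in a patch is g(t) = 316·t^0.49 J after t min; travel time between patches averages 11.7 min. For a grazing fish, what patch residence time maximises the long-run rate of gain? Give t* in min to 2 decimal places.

Maximise g(t)/(T+t): set derivative to zero → g'(t)(T+t) = g(t).
g'(t) = 0.49·316·t^-0.51. Setting 0.49·316·t^-0.51 = 316·t^0.49/(11.7+t) gives 0.49(11.7+t) = t, so 0.51·t = 0.49×11.7.
t* = 0.49×11.7/0.51 = 11.24 min.

11.24 min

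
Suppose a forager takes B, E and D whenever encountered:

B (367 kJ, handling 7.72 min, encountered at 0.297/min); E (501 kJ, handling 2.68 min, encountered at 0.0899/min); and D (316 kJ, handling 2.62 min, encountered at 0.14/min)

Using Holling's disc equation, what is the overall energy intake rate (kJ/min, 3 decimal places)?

50.833 kJ/min

R = (0.297×367 + 0.0899×501 + 0.14×316) / (1 + 0.297×7.72 + 0.0899×2.68 + 0.14×2.62) = 198.3/3.901 = 50.83 kJ/min.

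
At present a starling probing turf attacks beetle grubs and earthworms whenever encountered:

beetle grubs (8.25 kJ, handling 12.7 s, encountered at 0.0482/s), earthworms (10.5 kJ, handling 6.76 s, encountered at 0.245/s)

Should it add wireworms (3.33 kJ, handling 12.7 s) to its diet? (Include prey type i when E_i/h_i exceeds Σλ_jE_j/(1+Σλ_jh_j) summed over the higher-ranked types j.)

Current rate: (0.0482×8.25 + 0.245×10.5)/(1 + 0.0482×12.7 + 0.245×6.76) = 0.9088 kJ/s.
wireworms: E/h = 3.33/12.7 = 0.2622 kJ/s.
Since 0.2622 < R, time spent handling wireworms is better spent searching.

No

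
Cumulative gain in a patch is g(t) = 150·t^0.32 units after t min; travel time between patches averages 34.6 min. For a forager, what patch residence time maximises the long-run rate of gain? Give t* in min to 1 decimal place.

16.3 min

Optimal t* satisfies g'(t*) = g(t*)/(T + t*).
g'(t) = 0.32·150·t^-0.68. Setting 0.32·150·t^-0.68 = 150·t^0.32/(34.6+t) gives 0.32(34.6+t) = t, so 0.68·t = 0.32×34.6.
t* = 0.32×34.6/0.68 = 16.28 min.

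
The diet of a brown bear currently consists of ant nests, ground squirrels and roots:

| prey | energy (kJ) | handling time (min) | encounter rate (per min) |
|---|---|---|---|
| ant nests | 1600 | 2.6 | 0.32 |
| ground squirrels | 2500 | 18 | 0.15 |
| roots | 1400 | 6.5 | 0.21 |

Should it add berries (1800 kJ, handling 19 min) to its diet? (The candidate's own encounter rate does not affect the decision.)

No

Current rate: (0.32×1600 + 0.15×2500 + 0.21×1400)/(1 + 0.32×2.6 + 0.15×18 + 0.21×6.5) = 200.3 kJ/min.
Profitability of berries: 1800/19 = 94.74 kJ/min.
Since 94.74 < R, time spent handling berries is better spent searching.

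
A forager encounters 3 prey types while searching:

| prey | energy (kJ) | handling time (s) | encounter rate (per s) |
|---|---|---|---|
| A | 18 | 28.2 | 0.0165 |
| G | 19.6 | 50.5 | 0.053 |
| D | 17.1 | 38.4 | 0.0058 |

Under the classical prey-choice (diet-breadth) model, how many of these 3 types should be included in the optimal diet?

Profitabilities (E/h, kJ/s): A 0.638, D 0.445, G 0.388. Add prey in this order while the next type's profitability exceeds the intake rate on those already taken.
Rate on top 1: 0.2027. D: 0.445 > 0.2027 → include.
Rate on top 2: 0.2347. G: 0.388 > 0.2347 → include.
Optimal diet: A, D, G — 3 of 3 types.

3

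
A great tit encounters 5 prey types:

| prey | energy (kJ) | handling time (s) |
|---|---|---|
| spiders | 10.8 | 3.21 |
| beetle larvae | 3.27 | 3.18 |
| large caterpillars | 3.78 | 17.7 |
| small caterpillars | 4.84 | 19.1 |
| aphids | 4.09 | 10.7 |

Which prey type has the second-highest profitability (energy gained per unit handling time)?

In descending order of E/h:
spiders: 10.8/3.21 = 3.36 kJ/s
beetle larvae: 3.27/3.18 = 1.03 kJ/s
aphids: 4.09/10.7 = 0.382 kJ/s
small caterpillars: 4.84/19.1 = 0.253 kJ/s
large caterpillars: 3.78/17.7 = 0.214 kJ/s

beetle larvae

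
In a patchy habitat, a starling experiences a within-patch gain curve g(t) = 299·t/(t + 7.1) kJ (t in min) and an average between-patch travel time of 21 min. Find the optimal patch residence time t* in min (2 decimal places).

12.21 min

Maximise g(t)/(T+t): set derivative to zero → g'(t)(T+t) = g(t).
g'(t) = 299·7.1/(t + 7.1)². Setting 299·7.1/(t+7.1)² = 299t/[(t+7.1)(21+t)] gives 7.1(21+t) = t(t+7.1), so t² = 7.1×21 = 149.1.
t* = √149.1 = 12.21 min.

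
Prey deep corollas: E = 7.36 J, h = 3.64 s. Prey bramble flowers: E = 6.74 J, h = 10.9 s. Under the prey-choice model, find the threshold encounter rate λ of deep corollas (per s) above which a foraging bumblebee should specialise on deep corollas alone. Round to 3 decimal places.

0.121 per s

At the threshold, the rate on deep corollas alone equals the profitability of bramble flowers: λ·7.36/(1 + λ·3.64) = 6.74/10.9 = 0.6183.
Rearranging, λ(7.36 − 0.6183×3.64) = 0.6183, so λ = 0.6183/5.109 = 0.121 per s.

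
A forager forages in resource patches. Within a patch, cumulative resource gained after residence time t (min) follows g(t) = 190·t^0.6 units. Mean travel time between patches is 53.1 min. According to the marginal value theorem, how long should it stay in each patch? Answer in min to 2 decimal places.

79.65 min

Maximise g(t)/(T+t): set derivative to zero → g'(t)(T+t) = g(t).
g'(t) = 0.6·190·t^-0.4. Setting 0.6·190·t^-0.4 = 190·t^0.6/(53.1+t) gives 0.6(53.1+t) = t, so 0.40·t = 0.6×53.1.
t* = 0.6×53.1/0.40 = 79.65 min.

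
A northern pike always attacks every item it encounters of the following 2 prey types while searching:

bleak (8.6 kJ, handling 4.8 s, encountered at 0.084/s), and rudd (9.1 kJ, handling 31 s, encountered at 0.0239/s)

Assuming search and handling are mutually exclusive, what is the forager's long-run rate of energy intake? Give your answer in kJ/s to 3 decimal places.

0.438 kJ/s

R = (0.084×8.6 + 0.0239×9.1) / (1 + 0.084×4.8 + 0.0239×31) = 0.9399/2.144 = 0.4384 kJ/s.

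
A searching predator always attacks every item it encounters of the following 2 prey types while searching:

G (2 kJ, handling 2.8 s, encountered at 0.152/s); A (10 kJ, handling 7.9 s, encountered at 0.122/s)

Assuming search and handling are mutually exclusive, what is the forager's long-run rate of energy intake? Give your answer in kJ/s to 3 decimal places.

0.638 kJ/s

R = (0.152×2 + 0.122×10) / (1 + 0.152×2.8 + 0.122×7.9) = 1.524/2.389 = 0.6378 kJ/s.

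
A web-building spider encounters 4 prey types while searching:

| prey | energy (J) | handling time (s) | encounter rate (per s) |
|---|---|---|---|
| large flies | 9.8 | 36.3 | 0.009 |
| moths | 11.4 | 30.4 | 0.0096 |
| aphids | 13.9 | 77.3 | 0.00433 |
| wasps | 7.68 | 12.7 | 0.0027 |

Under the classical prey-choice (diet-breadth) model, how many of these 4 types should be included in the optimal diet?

4

E/h in descending order: wasps 0.605, moths 0.375, large flies 0.27, aphids 0.18 J/s. The optimal diet is the largest prefix of this list for which every included type satisfies E_i/h_i > R on the types above it.
Rate on top 1: 0.02005. moths: 0.375 > 0.02005 → include.
Rate on top 2: 0.09816. large flies: 0.27 > 0.09816 → include.
Rate on top 3: 0.1321. aphids: 0.18 > 0.1321 → include.
Optimal diet: wasps, moths, large flies, aphids — 4 of 4 types.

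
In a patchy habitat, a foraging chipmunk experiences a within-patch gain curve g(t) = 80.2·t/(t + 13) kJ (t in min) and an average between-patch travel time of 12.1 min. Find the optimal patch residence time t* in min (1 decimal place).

12.5 min

Maximise g(t)/(T+t): set derivative to zero → g'(t)(T+t) = g(t).
g'(t) = 80.2·13/(t + 13)². Setting 80.2·13/(t+13)² = 80.2t/[(t+13)(12.1+t)] gives 13(12.1+t) = t(t+13), so t² = 13×12.1 = 157.3.
t* = √157.3 = 12.54 min.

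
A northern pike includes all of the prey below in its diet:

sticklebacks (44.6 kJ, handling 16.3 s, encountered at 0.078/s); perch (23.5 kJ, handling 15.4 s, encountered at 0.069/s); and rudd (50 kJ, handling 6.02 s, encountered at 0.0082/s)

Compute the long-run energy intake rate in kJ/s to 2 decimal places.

Energy encountered per unit search time: 0.078×44.6 + 0.069×23.5 + 0.0082×50 = 5.51 kJ/s.
Handling time per unit search time: 0.078×16.3 + 0.069×15.4 + 0.0082×6.02 = 2.383.
Rate = 5.51/(1 + 2.383) = 1.629 kJ/s.

1.63 kJ/s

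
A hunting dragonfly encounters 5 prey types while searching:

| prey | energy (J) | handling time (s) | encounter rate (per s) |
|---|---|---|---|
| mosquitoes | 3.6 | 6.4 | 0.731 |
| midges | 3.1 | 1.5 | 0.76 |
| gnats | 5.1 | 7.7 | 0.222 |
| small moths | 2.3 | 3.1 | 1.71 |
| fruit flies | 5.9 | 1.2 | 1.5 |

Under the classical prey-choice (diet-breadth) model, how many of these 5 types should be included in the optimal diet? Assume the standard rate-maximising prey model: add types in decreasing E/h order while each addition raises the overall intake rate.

1

Rank by E/h (J/s): fruit flies 4.92, midges 2.07, small moths 0.742, gnats 0.662, mosquitoes 0.562. Include each in turn until the next type's E/h falls below the running intake rate.
Rate on top 1: 3.161. midges: 2.07 < 3.161 → exclude; stop.
Optimal diet: fruit flies — 1 of 5 types.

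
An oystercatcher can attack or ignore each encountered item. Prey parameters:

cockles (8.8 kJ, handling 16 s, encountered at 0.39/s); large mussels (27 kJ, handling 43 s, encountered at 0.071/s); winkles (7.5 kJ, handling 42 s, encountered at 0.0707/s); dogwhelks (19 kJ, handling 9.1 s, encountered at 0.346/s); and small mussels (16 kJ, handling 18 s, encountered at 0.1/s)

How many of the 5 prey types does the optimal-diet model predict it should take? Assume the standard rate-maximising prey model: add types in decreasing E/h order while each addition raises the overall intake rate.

E/h in descending order: dogwhelks 2.09, small mussels 0.889, large mussels 0.628, cockles 0.55, winkles 0.179 kJ/s. The optimal diet is the largest prefix of this list for which every included type satisfies E_i/h_i > R on the types above it.
Rate on top 1: 1.585. small mussels: 0.889 < 1.585 → exclude; stop.
Optimal diet: dogwhelks — 1 of 5 types.

1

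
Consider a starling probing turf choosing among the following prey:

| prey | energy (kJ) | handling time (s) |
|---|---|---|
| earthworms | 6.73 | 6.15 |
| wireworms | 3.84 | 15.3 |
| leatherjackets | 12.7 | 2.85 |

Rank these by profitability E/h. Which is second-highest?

earthworms

Profitability E/h (kJ/s): earthworms = 6.73/6.15 = 1.09, wireworms = 3.84/15.3 = 0.251, leatherjackets = 12.7/2.85 = 4.46.
Ranked: leatherjackets > earthworms > wireworms.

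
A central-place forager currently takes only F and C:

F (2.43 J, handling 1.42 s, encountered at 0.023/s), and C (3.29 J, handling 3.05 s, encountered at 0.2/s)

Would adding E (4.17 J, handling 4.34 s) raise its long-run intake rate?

On F and C alone, R = ΣλE/(1+Σλh) = 0.7139/1.643 = 0.4346 J/s.
E: E/h = 4.17/4.34 = 0.9608 J/s.
Since 0.9608 > R, including E increases the long-run rate.

Yes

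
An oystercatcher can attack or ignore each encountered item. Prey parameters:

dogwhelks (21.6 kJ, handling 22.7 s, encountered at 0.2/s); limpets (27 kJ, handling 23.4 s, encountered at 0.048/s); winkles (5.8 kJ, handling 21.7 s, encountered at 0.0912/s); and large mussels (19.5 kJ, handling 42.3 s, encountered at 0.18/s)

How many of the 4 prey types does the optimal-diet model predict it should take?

2

Profitabilities (E/h, kJ/s): limpets 1.15, dogwhelks 0.952, large mussels 0.461, winkles 0.267. Add prey in this order while the next type's profitability exceeds the intake rate on those already taken.
Rate on top 1: 0.6104. dogwhelks: 0.952 > 0.6104 → include.
Rate on top 2: 0.8428. large mussels: 0.461 < 0.8428 → exclude; stop.
Optimal diet: limpets, dogwhelks — 2 of 4 types.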